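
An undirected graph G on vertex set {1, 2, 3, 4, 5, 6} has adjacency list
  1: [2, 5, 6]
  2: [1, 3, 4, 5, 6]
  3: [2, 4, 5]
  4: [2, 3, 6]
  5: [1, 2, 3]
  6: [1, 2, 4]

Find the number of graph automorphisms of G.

Vertex 2 is the unique vertex of degree 5; the remaining 5 vertices each have degree 3 and induce a cycle, so G is the wheel on 6 vertices with hub 2. Every automorphism fixes the hub and acts on the rim 5-cycle, so Aut(G) ≅ Aut(C_5) = D_5 of order 10.

10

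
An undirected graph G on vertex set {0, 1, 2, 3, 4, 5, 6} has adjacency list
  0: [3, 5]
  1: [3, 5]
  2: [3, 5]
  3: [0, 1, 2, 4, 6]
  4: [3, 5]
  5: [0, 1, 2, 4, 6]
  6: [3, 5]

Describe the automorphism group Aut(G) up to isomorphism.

S_5 × S_2

The vertices split by degree into {3, 5} (degree 5) and {0, 1, 2, 4, 6} (degree 2); every edge runs between the two parts, so G is the complete bipartite graph K_{2,5}. Automorphisms preserve the bipartition setwise (since the parts differ in size) and act as S_5 × S_2 within it; |Aut| = 240.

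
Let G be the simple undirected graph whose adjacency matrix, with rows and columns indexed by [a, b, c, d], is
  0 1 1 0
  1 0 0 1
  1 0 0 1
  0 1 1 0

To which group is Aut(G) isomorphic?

Every vertex has degree 2 and the graph is connected, so G is the 4-cycle C_4. The automorphisms of the 4-cycle are exactly the symmetries of a regular 4-gon: the dihedral group D_4, |D_4| = 8.

D_4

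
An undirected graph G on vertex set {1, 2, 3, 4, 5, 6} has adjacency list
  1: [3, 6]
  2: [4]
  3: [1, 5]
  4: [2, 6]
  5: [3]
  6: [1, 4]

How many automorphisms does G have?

2

The degree sequence is [2, 1, 2, 2, 1, 2]; the two degree-1 vertices 2 and 5 are the ends of a path, so G = P_6. The only nontrivial automorphism of a path is the end-to-end reflection, so Aut(G) ≅ Z_2.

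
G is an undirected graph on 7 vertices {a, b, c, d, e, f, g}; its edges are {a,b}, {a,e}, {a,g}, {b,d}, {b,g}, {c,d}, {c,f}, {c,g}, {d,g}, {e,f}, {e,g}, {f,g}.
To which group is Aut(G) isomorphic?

the dihedral group of order 12

Vertex g is the unique vertex of degree 6; the remaining 6 vertices each have degree 3 and induce a cycle, so G is the wheel on 7 vertices with hub g. With the hub fixed, the remaining symmetry is that of the rim cycle C_6, giving the dihedral group D_6.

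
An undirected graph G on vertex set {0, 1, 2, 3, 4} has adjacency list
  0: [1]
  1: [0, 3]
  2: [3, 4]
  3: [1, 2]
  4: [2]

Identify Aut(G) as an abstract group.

Z_2

The degree sequence is [1, 2, 2, 2, 1]; the two degree-1 vertices 0 and 4 are the ends of a path, so G = P_5. A path has exactly one nontrivial symmetry — reversal — giving Aut(G) of order 2.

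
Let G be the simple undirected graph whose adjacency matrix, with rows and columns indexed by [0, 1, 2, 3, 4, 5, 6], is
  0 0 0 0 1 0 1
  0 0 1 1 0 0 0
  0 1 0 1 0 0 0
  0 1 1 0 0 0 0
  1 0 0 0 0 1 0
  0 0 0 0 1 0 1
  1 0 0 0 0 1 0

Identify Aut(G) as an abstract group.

D_3 × D_4

G has two connected components, {0, 4, 5, 6} and {1, 2, 3}; each is 2-regular, so G = C_4 ⊔ C_3. The components are non-isomorphic (different sizes), so Aut(G) = Aut(C_3) × Aut(C_4) = D_3 × D_4 of order 6·8 = 48.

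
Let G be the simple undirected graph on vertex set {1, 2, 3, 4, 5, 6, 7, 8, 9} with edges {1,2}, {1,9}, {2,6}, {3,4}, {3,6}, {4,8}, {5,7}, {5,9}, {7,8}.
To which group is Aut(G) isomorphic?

Every vertex has degree 2 and the graph is connected, so G is the 9-cycle C_9. C_9 has 9 rotations and 9 reflections, so Aut(C_9) ≅ D_9 of order 18.

the dihedral group of order 18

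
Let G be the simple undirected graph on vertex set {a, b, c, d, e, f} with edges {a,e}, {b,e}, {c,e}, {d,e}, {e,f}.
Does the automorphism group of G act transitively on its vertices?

No

Vertex e is the only vertex of degree 5, so every automorphism fixes it; G is not vertex-transitive.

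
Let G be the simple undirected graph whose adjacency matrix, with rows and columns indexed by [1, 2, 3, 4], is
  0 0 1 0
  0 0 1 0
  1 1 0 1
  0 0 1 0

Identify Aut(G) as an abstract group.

Vertex 3 has degree 3 and every other vertex has degree 1, so G is the star K_{1,3} with centre 3. Any automorphism fixes the centre and permutes the 3 leaves freely, so Aut(G) ≅ S_3 of order 3! = 6.

S_3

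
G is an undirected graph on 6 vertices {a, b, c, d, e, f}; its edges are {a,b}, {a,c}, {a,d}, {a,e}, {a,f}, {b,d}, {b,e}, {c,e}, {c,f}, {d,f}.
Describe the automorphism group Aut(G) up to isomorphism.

Vertex a is the unique vertex of degree 5; the remaining 5 vertices each have degree 3 and induce a cycle, so G is the wheel on 6 vertices with hub a. Every automorphism fixes the hub and acts on the rim 5-cycle, so Aut(G) ≅ Aut(C_5) = D_5 of order 10.

D_5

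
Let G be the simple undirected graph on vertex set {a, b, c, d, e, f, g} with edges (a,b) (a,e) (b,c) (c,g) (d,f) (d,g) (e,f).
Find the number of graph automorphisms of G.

14

Every vertex has degree 2 and the graph is connected, so G is the 7-cycle C_7. The automorphisms of the 7-cycle are exactly the symmetries of a regular 7-gon: the dihedral group D_7, |D_7| = 14.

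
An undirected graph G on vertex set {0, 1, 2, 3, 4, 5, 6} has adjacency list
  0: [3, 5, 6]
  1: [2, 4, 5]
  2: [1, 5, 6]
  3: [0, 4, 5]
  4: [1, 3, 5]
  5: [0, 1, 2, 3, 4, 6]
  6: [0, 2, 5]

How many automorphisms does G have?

12

Vertex 5 is the unique vertex of degree 6; the remaining 6 vertices each have degree 3 and induce a cycle, so G is the wheel on 7 vertices with hub 5. With the hub fixed, the remaining symmetry is that of the rim cycle C_6, giving the dihedral group D_6.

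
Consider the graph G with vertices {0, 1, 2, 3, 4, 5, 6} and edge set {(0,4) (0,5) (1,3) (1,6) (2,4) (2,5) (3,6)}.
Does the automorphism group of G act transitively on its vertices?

G has two connected components, {0, 2, 4, 5} and {1, 3, 6}; each is 2-regular, so G = C_4 ⊔ C_3. The orbit of 0 under Aut(G) is {0, 2, 4, 5}, which does not contain 1, so G is not vertex-transitive.

No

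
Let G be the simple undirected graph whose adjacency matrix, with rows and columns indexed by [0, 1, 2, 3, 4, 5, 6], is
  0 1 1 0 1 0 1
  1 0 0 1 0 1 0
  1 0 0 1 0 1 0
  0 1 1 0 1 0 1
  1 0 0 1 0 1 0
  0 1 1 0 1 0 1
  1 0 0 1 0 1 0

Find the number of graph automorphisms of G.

144

The vertices split by degree into {0, 3, 5} (degree 4) and {1, 2, 4, 6} (degree 3); every edge runs between the two parts, so G is the complete bipartite graph K_{3,4}. Automorphisms preserve the bipartition setwise (since the parts differ in size) and act as S_4 × S_3 within it; |Aut| = 144.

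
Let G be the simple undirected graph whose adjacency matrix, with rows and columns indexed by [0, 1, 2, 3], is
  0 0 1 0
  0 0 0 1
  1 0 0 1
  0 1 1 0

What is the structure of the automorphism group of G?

C_2

The degree sequence is [1, 1, 2, 2]; the two degree-1 vertices 0 and 1 are the ends of a path, so G = P_4. A path has exactly one nontrivial symmetry — reversal — giving Aut(G) of order 2.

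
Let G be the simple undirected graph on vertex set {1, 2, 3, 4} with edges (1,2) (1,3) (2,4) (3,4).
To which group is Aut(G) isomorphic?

Every vertex has degree 2 and the graph is connected, so G is the 4-cycle C_4. The automorphisms of the 4-cycle are exactly the symmetries of a regular 4-gon: the dihedral group D_4, |D_4| = 8.

the dihedral group of order 8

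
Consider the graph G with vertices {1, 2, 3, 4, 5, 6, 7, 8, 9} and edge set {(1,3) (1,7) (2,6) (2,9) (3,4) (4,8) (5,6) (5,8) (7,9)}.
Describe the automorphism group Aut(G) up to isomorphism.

G is 2-regular and connected on 9 vertices, i.e. the cycle C_9. C_9 has 9 rotations and 9 reflections, so Aut(C_9) ≅ D_9 of order 18.

the dihedral group of order 18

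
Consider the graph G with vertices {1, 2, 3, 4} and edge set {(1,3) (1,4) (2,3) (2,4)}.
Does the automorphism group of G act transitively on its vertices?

Yes

Every vertex has degree 2 and the graph is connected, so G is the 4-cycle C_4. The automorphisms of the 4-cycle are exactly the symmetries of a regular 4-gon: the dihedral group D_4, |D_4| = 8. Under this action every vertex can be carried to every other, so G is vertex-transitive.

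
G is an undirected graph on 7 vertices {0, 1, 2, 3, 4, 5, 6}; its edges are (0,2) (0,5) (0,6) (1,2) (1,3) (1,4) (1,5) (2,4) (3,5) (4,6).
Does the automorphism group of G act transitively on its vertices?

Vertex 1 is the only vertex of degree 4, so every automorphism fixes it; G is not vertex-transitive.

No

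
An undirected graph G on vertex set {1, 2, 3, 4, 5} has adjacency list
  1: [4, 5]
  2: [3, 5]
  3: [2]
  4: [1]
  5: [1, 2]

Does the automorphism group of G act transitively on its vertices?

No

Automorphisms preserve degree, but G has vertices of degree 1 and vertices of degree 2; no automorphism maps one to the other, so G is not vertex-transitive.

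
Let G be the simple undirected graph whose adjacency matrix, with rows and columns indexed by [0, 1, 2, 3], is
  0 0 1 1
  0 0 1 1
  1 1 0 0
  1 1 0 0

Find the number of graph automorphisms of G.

8

Every vertex has degree 2 and the graph is connected, so G is the 4-cycle C_4. C_4 has 4 rotations and 4 reflections, so Aut(C_4) ≅ D_4 of order 8.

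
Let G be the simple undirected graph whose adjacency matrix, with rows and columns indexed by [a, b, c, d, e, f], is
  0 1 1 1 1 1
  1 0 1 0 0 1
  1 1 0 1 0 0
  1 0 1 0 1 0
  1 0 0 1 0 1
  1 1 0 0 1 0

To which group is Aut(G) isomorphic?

the dihedral group of order 10

Vertex a is the unique vertex of degree 5; the remaining 5 vertices each have degree 3 and induce a cycle, so G is the wheel on 6 vertices with hub a. Every automorphism fixes the hub and acts on the rim 5-cycle, so Aut(G) ≅ Aut(C_5) = D_5 of order 10.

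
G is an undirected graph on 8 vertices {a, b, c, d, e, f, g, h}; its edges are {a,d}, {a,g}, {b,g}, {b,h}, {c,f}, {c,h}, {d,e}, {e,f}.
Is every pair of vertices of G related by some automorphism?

G is 2-regular and connected on 8 vertices, i.e. the cycle C_8. The automorphisms of the 8-cycle are exactly the symmetries of a regular 8-gon: the dihedral group D_8, |D_8| = 16. This group acts transitively on the 8 vertices.

Yes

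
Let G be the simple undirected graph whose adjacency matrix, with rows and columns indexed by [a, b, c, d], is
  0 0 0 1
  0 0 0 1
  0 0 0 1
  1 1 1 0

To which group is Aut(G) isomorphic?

Vertex d has degree 3 and every other vertex has degree 1, so G is the star K_{1,3} with centre d. The 3 leaves are pairwise interchangeable while the centre is fixed, giving Aut(G) = S_3.

the symmetric group on 3 letters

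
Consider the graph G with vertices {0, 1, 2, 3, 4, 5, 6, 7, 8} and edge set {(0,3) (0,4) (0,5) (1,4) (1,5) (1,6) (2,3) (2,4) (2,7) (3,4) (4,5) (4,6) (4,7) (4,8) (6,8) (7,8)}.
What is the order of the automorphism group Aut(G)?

16

Vertex 4 is the unique vertex of degree 8; the remaining 8 vertices each have degree 3 and induce a cycle, so G is the wheel on 9 vertices with hub 4. Every automorphism fixes the hub and acts on the rim 8-cycle, so Aut(G) ≅ Aut(C_8) = D_8 of order 16.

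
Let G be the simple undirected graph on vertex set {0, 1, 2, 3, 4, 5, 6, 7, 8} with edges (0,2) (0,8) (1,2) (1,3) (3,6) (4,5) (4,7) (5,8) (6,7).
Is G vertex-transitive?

Yes

G is 2-regular and connected on 9 vertices, i.e. the cycle C_9. C_9 has 9 rotations and 9 reflections, so Aut(C_9) ≅ D_9 of order 18. Under this action every vertex can be carried to every other, so G is vertex-transitive.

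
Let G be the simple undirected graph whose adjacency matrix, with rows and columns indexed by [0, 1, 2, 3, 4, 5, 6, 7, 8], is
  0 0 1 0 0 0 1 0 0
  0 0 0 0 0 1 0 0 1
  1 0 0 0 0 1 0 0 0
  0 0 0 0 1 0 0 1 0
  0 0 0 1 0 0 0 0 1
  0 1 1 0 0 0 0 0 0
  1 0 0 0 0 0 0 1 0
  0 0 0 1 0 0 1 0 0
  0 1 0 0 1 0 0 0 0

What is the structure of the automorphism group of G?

G is 2-regular and connected on 9 vertices, i.e. the cycle C_9. The automorphisms of the 9-cycle are exactly the symmetries of a regular 9-gon: the dihedral group D_9, |D_9| = 18.

the dihedral group of order 18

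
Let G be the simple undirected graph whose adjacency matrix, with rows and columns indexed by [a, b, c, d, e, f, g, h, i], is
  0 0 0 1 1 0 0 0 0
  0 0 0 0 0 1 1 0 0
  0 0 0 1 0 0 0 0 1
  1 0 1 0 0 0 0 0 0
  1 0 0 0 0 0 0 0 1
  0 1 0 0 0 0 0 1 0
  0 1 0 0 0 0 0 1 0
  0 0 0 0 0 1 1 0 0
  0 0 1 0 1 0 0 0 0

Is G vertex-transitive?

No

G has two connected components, {a, c, d, e, i} and {b, f, g, h}; each is 2-regular, so G = C_5 ⊔ C_4. The orbit of a under Aut(G) is {a, c, d, e, i}, which does not contain b, so G is not vertex-transitive.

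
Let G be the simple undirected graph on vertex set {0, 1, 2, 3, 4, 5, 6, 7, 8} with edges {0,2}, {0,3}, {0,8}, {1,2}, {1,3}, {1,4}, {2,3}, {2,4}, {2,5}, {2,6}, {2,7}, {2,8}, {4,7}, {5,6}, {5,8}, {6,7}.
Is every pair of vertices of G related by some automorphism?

Vertex 2 is the only vertex of degree 8, so every automorphism fixes it; G is not vertex-transitive.

No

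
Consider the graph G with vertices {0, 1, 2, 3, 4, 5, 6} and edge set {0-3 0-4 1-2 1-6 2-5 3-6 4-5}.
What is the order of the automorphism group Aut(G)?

14

Every vertex has degree 2 and the graph is connected, so G is the 7-cycle C_7. The automorphisms of the 7-cycle are exactly the symmetries of a regular 7-gon: the dihedral group D_7, |D_7| = 14.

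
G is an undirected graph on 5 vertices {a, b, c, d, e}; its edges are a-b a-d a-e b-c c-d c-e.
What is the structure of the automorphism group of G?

S_2 × S_3

The vertices split by degree into {a, c} (degree 3) and {b, d, e} (degree 2); every edge runs between the two parts, so G is the complete bipartite graph K_{2,3}. The parts have unequal sizes, so no automorphism swaps them; each part is permuted independently, giving S_2 × S_3 of order 2!·3! = 12.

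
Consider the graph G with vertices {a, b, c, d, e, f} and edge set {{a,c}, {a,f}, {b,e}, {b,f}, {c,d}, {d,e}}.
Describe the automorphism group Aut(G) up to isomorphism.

G is 2-regular and connected on 6 vertices, i.e. the cycle C_6. The automorphisms of the 6-cycle are exactly the symmetries of a regular 6-gon: the dihedral group D_6, |D_6| = 12.

D_6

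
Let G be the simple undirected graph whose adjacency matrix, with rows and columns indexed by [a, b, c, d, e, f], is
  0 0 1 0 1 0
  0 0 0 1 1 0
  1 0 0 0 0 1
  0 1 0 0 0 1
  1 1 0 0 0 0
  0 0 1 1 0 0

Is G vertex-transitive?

Every vertex has degree 2 and the graph is connected, so G is the 6-cycle C_6. C_6 has 6 rotations and 6 reflections, so Aut(C_6) ≅ D_6 of order 12. This group acts transitively on the 6 vertices.

Yes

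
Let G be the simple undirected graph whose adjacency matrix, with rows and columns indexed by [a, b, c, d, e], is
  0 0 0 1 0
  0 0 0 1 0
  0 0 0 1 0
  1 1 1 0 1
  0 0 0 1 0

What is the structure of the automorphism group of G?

the symmetric group on 4 letters

Vertex d has degree 4 and every other vertex has degree 1, so G is the star K_{1,4} with centre d. Any automorphism fixes the centre and permutes the 4 leaves freely, so Aut(G) ≅ S_4 of order 4! = 24.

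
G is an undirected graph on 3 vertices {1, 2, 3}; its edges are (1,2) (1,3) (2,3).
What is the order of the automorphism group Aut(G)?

All 3 vertices are pairwise adjacent: G = K_3. Every bijection on the vertex set is an automorphism of K_3; hence Aut(K_3) ≅ S_3, order 6.

6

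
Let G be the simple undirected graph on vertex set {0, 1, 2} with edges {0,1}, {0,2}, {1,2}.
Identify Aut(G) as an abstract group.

S_3

Every vertex has degree 2, so G is the complete graph K_3. Every bijection on the vertex set is an automorphism of K_3; hence Aut(K_3) ≅ S_3, order 6.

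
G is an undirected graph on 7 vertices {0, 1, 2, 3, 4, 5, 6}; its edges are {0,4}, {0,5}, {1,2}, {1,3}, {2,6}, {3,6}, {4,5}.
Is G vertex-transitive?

G has two connected components, {1, 2, 3, 6} and {0, 4, 5}; each is 2-regular, so G = C_4 ⊔ C_3. The orbit of 0 under Aut(G) is {0, 4, 5}, which does not contain 1, so G is not vertex-transitive.

No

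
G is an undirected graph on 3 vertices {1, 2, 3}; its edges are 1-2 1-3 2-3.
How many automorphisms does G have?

Every vertex has degree 2, so G is the complete graph K_3. Any permutation of the 3 vertices preserves K_3, so Aut(K_3) = S_3 of order 3! = 6.

6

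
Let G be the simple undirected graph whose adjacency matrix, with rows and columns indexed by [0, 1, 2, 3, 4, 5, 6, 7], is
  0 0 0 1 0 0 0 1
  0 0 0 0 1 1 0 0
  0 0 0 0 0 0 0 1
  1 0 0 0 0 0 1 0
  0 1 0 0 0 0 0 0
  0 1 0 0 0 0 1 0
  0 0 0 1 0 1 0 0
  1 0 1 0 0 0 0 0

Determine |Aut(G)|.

2

The degree sequence is [2, 2, 1, 2, 1, 2, 2, 2]; the two degree-1 vertices 2 and 4 are the ends of a path, so G = P_8. The only nontrivial automorphism of a path is the end-to-end reflection, so Aut(G) ≅ Z_2.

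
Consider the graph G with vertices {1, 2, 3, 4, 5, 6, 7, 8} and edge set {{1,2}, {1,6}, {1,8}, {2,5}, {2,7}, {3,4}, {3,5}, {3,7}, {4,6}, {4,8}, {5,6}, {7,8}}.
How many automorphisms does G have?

G is 3-regular and bipartite on 2^3 = 8 vertices with girth 4; it is the hypercube graph Q_3. The symmetry group of the 3-cube is the hyperoctahedral group B_3 = Z_2 ≀ S_3, of order 2^3·3! = 48.

48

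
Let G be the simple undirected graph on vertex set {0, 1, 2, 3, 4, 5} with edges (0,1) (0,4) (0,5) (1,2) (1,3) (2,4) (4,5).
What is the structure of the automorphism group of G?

The degree sequence is [3, 3, 2, 1, 3, 2]. Checking the degree-preserving permutations of the vertex set shows that none except the identity preserves every edge, so Aut(G) is trivial.

{e}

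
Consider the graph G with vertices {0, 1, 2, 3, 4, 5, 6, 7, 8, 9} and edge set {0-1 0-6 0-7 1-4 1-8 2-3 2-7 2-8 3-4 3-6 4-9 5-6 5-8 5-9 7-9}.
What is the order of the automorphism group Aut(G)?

120

G is 3-regular on 10 vertices with no triangles and no 4-cycles (girth 5): this is the Petersen graph. Viewing the Petersen graph as the Kneser graph K(5,2) — vertices are 2-subsets of {1,…,5}, edges join disjoint pairs — its automorphisms are exactly the permutations of the 5-element set, so Aut ≅ S_5 of order 120.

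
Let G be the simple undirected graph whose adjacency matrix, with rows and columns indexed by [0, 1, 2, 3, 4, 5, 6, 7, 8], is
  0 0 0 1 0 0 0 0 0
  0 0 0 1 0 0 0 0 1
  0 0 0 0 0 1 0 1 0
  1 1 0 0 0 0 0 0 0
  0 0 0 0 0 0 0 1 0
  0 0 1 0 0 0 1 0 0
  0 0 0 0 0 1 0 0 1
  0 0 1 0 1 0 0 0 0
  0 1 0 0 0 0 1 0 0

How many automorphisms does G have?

2

The degree sequence is [1, 2, 2, 2, 1, 2, 2, 2, 2]; the two degree-1 vertices 0 and 4 are the ends of a path, so G = P_9. A path has exactly one nontrivial symmetry — reversal — giving Aut(G) of order 2.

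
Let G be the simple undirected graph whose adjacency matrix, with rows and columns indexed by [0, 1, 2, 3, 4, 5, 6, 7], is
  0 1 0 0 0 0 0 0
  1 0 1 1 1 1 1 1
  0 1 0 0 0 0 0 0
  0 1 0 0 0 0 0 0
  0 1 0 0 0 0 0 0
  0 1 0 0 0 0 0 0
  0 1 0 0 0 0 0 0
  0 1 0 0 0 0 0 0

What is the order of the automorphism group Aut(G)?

Vertex 1 has degree 7 and every other vertex has degree 1, so G is the star K_{1,7} with centre 1. The 7 leaves are pairwise interchangeable while the centre is fixed, giving Aut(G) = S_7.

5040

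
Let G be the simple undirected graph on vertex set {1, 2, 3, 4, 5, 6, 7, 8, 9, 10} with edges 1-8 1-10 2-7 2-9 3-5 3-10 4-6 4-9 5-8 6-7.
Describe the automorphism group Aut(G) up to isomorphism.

(D_5 × D_5) ⋊ Z_2

G has two connected components, {2, 4, 6, 7, 9} and {1, 3, 5, 8, 10}; each is 2-regular, so G = C_5 ⊔ C_5. Aut of a disjoint union of two copies of C_5 is the wreath product D_5 ≀ Z_2, of order 2·10² = 200.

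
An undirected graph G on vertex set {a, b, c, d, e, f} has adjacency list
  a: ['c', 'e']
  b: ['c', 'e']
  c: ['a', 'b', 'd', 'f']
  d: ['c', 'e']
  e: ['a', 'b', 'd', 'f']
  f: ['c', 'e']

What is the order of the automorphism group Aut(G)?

The vertices split by degree into {c, e} (degree 4) and {a, b, d, f} (degree 2); every edge runs between the two parts, so G is the complete bipartite graph K_{2,4}. Automorphisms preserve the bipartition setwise (since the parts differ in size) and act as S_4 × S_2 within it; |Aut| = 48.

48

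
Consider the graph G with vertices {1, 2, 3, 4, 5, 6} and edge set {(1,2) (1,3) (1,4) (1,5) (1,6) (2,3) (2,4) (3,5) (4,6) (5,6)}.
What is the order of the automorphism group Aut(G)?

10

Vertex 1 is the unique vertex of degree 5; the remaining 5 vertices each have degree 3 and induce a cycle, so G is the wheel on 6 vertices with hub 1. With the hub fixed, the remaining symmetry is that of the rim cycle C_5, giving the dihedral group D_5.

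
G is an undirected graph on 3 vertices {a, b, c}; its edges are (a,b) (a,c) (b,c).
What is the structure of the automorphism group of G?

the symmetric group on 3 letters

All 3 vertices are pairwise adjacent: G = K_3. Every bijection on the vertex set is an automorphism of K_3; hence Aut(K_3) ≅ S_3, order 6.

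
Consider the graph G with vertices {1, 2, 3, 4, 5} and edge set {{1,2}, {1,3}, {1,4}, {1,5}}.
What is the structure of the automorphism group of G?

the symmetric group on 4 letters

Vertex 1 has degree 4 and every other vertex has degree 1, so G is the star K_{1,4} with centre 1. The 4 leaves are pairwise interchangeable while the centre is fixed, giving Aut(G) = S_4.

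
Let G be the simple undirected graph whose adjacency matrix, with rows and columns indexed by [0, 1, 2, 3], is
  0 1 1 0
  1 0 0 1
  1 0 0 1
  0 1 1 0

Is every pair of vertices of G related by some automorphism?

Yes

G is 2-regular and connected on 4 vertices, i.e. the cycle C_4. The automorphisms of the 4-cycle are exactly the symmetries of a regular 4-gon: the dihedral group D_4, |D_4| = 8. This group acts transitively on the 4 vertices.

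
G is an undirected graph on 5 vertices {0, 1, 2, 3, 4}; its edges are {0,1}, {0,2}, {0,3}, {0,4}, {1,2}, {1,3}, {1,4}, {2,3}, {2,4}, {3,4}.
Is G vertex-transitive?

Every vertex has degree 4, so G is the complete graph K_5. Every bijection on the vertex set is an automorphism of K_5; hence Aut(K_5) ≅ S_5, order 120. This group acts transitively on the 5 vertices.

Yes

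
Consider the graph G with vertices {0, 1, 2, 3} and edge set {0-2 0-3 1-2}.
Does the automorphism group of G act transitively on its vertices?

Automorphisms preserve degree, but G has vertices of degree 1 and vertices of degree 2; no automorphism maps one to the other, so G is not vertex-transitive.

No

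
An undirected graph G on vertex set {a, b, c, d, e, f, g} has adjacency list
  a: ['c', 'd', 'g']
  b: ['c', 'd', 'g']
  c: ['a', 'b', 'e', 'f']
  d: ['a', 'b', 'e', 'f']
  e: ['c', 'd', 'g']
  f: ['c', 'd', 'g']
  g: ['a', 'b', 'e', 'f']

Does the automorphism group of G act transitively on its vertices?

No

Automorphisms preserve degree, but G has vertices of degree 3 and vertices of degree 4; no automorphism maps one to the other, so G is not vertex-transitive.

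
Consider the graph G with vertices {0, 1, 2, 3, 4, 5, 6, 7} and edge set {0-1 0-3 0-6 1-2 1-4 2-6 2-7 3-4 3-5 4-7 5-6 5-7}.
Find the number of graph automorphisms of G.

48

G is 3-regular and bipartite on 2^3 = 8 vertices with girth 4; it is the hypercube graph Q_3. The symmetry group of the 3-cube is the hyperoctahedral group B_3 = Z_2 ≀ S_3, of order 2^3·3! = 48.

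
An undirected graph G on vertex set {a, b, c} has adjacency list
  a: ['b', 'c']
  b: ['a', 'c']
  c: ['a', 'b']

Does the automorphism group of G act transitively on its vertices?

Yes

Every vertex has degree 2, so G is the complete graph K_3. Every bijection on the vertex set is an automorphism of K_3; hence Aut(K_3) ≅ S_3, order 6. This group acts transitively on the 3 vertices.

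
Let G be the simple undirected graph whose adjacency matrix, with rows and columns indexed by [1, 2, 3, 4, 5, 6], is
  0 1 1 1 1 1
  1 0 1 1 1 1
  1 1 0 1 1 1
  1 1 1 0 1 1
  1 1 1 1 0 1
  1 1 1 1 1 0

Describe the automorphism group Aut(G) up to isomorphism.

S_6

Every vertex has degree 5, so G is the complete graph K_6. Every bijection on the vertex set is an automorphism of K_6; hence Aut(K_6) ≅ S_6, order 720.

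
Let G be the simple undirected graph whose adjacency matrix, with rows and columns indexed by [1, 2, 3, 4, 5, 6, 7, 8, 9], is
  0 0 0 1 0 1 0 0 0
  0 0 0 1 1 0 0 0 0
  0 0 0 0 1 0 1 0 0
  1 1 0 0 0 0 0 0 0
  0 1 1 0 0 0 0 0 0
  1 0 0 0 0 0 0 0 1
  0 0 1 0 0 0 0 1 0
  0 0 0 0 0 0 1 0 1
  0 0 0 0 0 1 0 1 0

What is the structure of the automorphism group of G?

D_9

G is 2-regular and connected on 9 vertices, i.e. the cycle C_9. C_9 has 9 rotations and 9 reflections, so Aut(C_9) ≅ D_9 of order 18.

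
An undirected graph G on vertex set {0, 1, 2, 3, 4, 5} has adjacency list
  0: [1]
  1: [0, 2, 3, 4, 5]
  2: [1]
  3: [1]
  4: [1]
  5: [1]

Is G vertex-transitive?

No

Vertex 1 is the only vertex of degree 5, so every automorphism fixes it; G is not vertex-transitive.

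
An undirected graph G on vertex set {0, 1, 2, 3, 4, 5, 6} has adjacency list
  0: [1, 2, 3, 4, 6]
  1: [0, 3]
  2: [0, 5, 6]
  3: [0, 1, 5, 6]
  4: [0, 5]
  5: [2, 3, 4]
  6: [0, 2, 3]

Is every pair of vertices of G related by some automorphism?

Vertex 0 is the only vertex of degree 5, so every automorphism fixes it; G is not vertex-transitive.

No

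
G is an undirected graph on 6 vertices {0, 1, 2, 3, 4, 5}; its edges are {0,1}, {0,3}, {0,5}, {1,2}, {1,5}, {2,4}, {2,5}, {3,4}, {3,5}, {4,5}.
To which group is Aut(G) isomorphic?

the dihedral group of order 10

Vertex 5 is the unique vertex of degree 5; the remaining 5 vertices each have degree 3 and induce a cycle, so G is the wheel on 6 vertices with hub 5. With the hub fixed, the remaining symmetry is that of the rim cycle C_5, giving the dihedral group D_5.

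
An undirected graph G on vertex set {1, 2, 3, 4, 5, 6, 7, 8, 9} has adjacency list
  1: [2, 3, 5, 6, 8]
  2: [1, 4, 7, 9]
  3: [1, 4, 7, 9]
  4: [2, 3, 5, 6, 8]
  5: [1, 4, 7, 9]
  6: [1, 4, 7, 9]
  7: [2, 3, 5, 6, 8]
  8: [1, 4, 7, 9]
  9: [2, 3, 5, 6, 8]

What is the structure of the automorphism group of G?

S_4 × S_5

The vertices split by degree into {1, 4, 7, 9} (degree 5) and {2, 3, 5, 6, 8} (degree 4); every edge runs between the two parts, so G is the complete bipartite graph K_{4,5}. The parts have unequal sizes, so no automorphism swaps them; each part is permuted independently, giving S_4 × S_5 of order 4!·5! = 2880.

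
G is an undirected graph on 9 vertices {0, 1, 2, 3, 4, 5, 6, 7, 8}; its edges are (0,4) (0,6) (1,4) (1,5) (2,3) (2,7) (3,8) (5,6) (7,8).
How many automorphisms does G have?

G has two connected components, {0, 1, 4, 5, 6} and {2, 3, 7, 8}; each is 2-regular, so G = C_5 ⊔ C_4. The components are non-isomorphic (different sizes), so Aut(G) = Aut(C_4) × Aut(C_5) = D_4 × D_5 of order 8·10 = 80.

80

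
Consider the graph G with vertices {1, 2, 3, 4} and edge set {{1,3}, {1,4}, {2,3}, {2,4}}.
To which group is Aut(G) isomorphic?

D_4

G is 2-regular and bipartite on 2^2 = 4 vertices with girth 4; it is the hypercube graph Q_2. Aut(Q_2) consists of the signed permutations of the 2 coordinate axes: 2! permutations times 2^2 sign flips, so |Aut| = 2^2·2! = 8.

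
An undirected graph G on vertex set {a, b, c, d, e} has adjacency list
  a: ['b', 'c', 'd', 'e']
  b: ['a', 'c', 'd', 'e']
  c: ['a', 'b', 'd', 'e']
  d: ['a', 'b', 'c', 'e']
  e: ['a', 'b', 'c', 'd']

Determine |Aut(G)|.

Every vertex has degree 4, so G is the complete graph K_5. Any permutation of the 5 vertices preserves K_5, so Aut(K_5) = S_5 of order 5! = 120.

120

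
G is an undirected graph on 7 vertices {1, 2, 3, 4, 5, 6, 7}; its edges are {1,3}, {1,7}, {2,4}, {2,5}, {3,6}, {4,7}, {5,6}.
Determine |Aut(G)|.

14

Every vertex has degree 2 and the graph is connected, so G is the 7-cycle C_7. The automorphisms of the 7-cycle are exactly the symmetries of a regular 7-gon: the dihedral group D_7, |D_7| = 14.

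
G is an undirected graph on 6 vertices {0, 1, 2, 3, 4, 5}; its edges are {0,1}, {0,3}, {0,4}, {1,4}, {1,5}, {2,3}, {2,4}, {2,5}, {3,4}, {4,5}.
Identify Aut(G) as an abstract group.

D_5

Vertex 4 is the unique vertex of degree 5; the remaining 5 vertices each have degree 3 and induce a cycle, so G is the wheel on 6 vertices with hub 4. Every automorphism fixes the hub and acts on the rim 5-cycle, so Aut(G) ≅ Aut(C_5) = D_5 of order 10.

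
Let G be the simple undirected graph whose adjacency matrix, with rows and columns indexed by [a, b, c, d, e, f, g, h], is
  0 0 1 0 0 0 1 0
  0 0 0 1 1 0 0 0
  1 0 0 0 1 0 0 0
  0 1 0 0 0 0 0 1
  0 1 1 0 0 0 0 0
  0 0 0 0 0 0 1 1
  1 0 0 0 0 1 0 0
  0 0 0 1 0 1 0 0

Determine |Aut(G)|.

G is 2-regular and connected on 8 vertices, i.e. the cycle C_8. C_8 has 8 rotations and 8 reflections, so Aut(C_8) ≅ D_8 of order 16.

16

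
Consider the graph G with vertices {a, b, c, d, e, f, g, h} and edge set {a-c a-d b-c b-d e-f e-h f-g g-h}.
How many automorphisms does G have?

128

G has two connected components, {e, f, g, h} and {a, b, c, d}; each is 2-regular, so G = C_4 ⊔ C_4. With two isomorphic components, Aut(G) = Aut(C_4) ≀ S_2 = (D_4 × D_4) ⋊ Z_2: permute each cycle by D_4, then optionally swap the two cycles. Order 2·(2·4)² = 128.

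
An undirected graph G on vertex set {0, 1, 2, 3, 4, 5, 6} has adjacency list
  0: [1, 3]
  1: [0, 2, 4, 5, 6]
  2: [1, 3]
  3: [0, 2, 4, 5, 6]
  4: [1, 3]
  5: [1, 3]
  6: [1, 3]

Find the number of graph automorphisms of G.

The vertices split by degree into {1, 3} (degree 5) and {0, 2, 4, 5, 6} (degree 2); every edge runs between the two parts, so G is the complete bipartite graph K_{2,5}. The parts have unequal sizes, so no automorphism swaps them; each part is permuted independently, giving S_2 × S_5 of order 2!·5! = 240.

240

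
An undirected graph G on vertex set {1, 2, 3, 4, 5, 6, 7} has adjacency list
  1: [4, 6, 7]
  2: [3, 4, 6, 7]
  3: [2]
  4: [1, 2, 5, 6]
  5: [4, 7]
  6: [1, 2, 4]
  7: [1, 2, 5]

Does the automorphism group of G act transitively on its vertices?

No

Vertex 3 is the only vertex of degree 1, so every automorphism fixes it; G is not vertex-transitive.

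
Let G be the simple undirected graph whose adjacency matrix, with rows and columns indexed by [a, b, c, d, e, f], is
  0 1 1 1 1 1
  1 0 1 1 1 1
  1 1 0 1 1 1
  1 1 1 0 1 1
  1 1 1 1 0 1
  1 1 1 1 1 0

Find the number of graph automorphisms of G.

720

Every vertex has degree 5, so G is the complete graph K_6. Every bijection on the vertex set is an automorphism of K_6; hence Aut(K_6) ≅ S_6, order 720.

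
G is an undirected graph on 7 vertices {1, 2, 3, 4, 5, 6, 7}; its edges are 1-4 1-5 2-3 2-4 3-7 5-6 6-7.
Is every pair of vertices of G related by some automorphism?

G is 2-regular and connected on 7 vertices, i.e. the cycle C_7. C_7 has 7 rotations and 7 reflections, so Aut(C_7) ≅ D_7 of order 14. This group acts transitively on the 7 vertices.

Yes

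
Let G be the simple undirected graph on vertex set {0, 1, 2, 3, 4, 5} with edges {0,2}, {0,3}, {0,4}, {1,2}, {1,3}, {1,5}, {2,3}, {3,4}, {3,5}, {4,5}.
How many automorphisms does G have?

Vertex 3 is the unique vertex of degree 5; the remaining 5 vertices each have degree 3 and induce a cycle, so G is the wheel on 6 vertices with hub 3. Every automorphism fixes the hub and acts on the rim 5-cycle, so Aut(G) ≅ Aut(C_5) = D_5 of order 10.

10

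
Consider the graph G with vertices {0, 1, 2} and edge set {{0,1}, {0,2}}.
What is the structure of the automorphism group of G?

The degree sequence is [2, 1, 1]; the two degree-1 vertices 1 and 2 are the ends of a path, so G = P_3. The only nontrivial automorphism of a path is the end-to-end reflection, so Aut(G) ≅ Z_2.

the cyclic group of order 2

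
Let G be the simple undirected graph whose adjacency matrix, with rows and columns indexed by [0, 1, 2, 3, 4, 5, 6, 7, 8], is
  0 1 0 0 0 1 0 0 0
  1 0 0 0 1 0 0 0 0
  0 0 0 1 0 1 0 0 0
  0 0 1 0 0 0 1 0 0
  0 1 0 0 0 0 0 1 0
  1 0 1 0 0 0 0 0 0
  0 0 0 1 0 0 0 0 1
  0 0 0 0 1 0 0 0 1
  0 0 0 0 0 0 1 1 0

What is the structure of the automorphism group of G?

D_9

G is 2-regular and connected on 9 vertices, i.e. the cycle C_9. C_9 has 9 rotations and 9 reflections, so Aut(C_9) ≅ D_9 of order 18.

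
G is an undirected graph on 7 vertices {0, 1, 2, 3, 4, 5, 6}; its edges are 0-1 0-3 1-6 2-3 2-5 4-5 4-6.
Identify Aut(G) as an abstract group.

D_7

G is 2-regular and connected on 7 vertices, i.e. the cycle C_7. The automorphisms of the 7-cycle are exactly the symmetries of a regular 7-gon: the dihedral group D_7, |D_7| = 14.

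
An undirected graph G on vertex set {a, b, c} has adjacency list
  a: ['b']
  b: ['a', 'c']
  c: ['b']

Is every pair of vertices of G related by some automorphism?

Vertex b is the only vertex of degree 2, so every automorphism fixes it; G is not vertex-transitive.

No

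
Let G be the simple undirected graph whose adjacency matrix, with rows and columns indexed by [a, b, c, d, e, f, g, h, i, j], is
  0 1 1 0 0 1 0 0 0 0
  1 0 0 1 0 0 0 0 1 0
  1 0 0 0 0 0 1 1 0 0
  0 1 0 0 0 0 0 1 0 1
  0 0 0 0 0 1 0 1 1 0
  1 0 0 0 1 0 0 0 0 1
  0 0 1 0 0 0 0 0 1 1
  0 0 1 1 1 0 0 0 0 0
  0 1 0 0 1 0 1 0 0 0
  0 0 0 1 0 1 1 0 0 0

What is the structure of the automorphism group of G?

G is 3-regular on 10 vertices with no triangles and no 4-cycles (girth 5): this is the Petersen graph. It is a classical fact that the Petersen graph has automorphism group S_5 (order 120), arising from its description as the Kneser graph K(5,2).

S_5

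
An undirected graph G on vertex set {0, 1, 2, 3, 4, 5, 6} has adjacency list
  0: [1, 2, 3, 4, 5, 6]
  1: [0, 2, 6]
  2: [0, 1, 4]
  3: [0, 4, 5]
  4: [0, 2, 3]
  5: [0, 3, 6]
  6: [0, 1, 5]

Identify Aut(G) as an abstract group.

Vertex 0 is the unique vertex of degree 6; the remaining 6 vertices each have degree 3 and induce a cycle, so G is the wheel on 7 vertices with hub 0. With the hub fixed, the remaining symmetry is that of the rim cycle C_6, giving the dihedral group D_6.

D_6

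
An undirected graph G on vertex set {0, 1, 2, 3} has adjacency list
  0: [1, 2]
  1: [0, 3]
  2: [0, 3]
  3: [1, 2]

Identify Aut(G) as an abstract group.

G is 2-regular and bipartite on 2^2 = 4 vertices with girth 4; it is the hypercube graph Q_2. The symmetry group of the 2-cube is the hyperoctahedral group B_2 = Z_2 ≀ S_2, of order 2^2·2! = 8.

the hyperoctahedral group B_2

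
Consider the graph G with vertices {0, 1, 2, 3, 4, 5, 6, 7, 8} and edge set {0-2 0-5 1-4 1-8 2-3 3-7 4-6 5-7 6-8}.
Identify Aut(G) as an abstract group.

D_5 × D_4

G has two connected components, {0, 2, 3, 5, 7} and {1, 4, 6, 8}; each is 2-regular, so G = C_5 ⊔ C_4. The components are non-isomorphic (different sizes), so Aut(G) = Aut(C_5) × Aut(C_4) = D_5 × D_4 of order 10·8 = 80.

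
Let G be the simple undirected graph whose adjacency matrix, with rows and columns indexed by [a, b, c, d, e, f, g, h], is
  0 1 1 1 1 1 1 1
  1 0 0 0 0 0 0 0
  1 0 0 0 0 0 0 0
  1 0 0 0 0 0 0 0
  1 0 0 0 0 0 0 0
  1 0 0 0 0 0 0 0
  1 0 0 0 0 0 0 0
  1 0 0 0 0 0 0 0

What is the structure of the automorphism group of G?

the symmetric group on 7 letters

Vertex a has degree 7 and every other vertex has degree 1, so G is the star K_{1,7} with centre a. Any automorphism fixes the centre and permutes the 7 leaves freely, so Aut(G) ≅ S_7 of order 7! = 5040.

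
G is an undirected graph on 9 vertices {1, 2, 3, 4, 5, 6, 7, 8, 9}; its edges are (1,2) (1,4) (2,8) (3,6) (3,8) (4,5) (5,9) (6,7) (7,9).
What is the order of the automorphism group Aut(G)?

18

Every vertex has degree 2 and the graph is connected, so G is the 9-cycle C_9. C_9 has 9 rotations and 9 reflections, so Aut(C_9) ≅ D_9 of order 18.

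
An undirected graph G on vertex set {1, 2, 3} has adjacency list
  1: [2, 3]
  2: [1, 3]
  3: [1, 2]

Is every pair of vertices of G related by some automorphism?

Yes

Every vertex has degree 2, so G is the complete graph K_3. Every bijection on the vertex set is an automorphism of K_3; hence Aut(K_3) ≅ S_3, order 6. Under this action every vertex can be carried to every other, so G is vertex-transitive.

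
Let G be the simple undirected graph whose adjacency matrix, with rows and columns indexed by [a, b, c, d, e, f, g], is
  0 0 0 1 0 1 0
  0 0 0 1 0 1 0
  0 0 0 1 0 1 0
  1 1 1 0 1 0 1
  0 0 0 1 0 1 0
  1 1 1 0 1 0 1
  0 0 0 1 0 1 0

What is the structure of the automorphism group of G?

The vertices split by degree into {d, f} (degree 5) and {a, b, c, e, g} (degree 2); every edge runs between the two parts, so G is the complete bipartite graph K_{2,5}. Automorphisms preserve the bipartition setwise (since the parts differ in size) and act as S_5 × S_2 within it; |Aut| = 240.

S_5 × S_2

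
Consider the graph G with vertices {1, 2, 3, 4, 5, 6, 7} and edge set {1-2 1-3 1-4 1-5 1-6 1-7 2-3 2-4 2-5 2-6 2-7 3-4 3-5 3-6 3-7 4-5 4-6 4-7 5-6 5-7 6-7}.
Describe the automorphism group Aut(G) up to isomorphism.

Every vertex has degree 6, so G is the complete graph K_7. Any permutation of the 7 vertices preserves K_7, so Aut(K_7) = S_7 of order 7! = 5040.

S_7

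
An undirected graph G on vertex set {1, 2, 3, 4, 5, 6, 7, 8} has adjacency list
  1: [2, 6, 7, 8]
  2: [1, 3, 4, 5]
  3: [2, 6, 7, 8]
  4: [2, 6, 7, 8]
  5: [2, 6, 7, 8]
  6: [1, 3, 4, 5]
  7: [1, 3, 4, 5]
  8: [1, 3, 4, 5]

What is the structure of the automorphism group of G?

G is 4-regular and bipartite with parts {1, 3, 4, 5} and {2, 6, 7, 8} (each part is independent and every cross-pair is an edge), so G = K_{4,4}. Aut(K_{4,4}) is the wreath product S_4 ≀ Z_2: permute within each part, then optionally swap the parts; |Aut| = 2·(4!)² = 1152.

S_4 ≀ Z_2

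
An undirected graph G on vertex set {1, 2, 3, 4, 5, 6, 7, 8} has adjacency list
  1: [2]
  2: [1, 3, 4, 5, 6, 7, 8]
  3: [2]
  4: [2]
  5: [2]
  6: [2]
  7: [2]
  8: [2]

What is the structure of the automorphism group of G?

S_7

Vertex 2 has degree 7 and every other vertex has degree 1, so G is the star K_{1,7} with centre 2. Any automorphism fixes the centre and permutes the 7 leaves freely, so Aut(G) ≅ S_7 of order 7! = 5040.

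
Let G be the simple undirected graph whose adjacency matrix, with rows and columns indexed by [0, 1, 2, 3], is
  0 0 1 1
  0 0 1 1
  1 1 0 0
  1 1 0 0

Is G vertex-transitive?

G is 2-regular and connected on 4 vertices, i.e. the cycle C_4. The automorphisms of the 4-cycle are exactly the symmetries of a regular 4-gon: the dihedral group D_4, |D_4| = 8. This group acts transitively on the 4 vertices.

Yes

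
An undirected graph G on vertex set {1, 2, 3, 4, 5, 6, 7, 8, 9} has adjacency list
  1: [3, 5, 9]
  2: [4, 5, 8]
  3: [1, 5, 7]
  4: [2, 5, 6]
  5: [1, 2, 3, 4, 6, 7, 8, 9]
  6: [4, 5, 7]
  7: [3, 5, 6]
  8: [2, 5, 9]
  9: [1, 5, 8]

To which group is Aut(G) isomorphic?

the dihedral group of order 16

Vertex 5 is the unique vertex of degree 8; the remaining 8 vertices each have degree 3 and induce a cycle, so G is the wheel on 9 vertices with hub 5. With the hub fixed, the remaining symmetry is that of the rim cycle C_8, giving the dihedral group D_8.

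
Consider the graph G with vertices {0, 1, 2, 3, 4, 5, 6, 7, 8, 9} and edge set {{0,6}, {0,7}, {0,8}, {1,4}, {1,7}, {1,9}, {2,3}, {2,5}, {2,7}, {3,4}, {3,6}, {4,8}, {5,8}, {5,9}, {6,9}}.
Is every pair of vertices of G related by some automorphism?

Yes

G is 3-regular on 10 vertices with no triangles and no 4-cycles (girth 5): this is the Petersen graph. Viewing the Petersen graph as the Kneser graph K(5,2) — vertices are 2-subsets of {1,…,5}, edges join disjoint pairs — its automorphisms are exactly the permutations of the 5-element set, so Aut ≅ S_5 of order 120. This group acts transitively on the 10 vertices.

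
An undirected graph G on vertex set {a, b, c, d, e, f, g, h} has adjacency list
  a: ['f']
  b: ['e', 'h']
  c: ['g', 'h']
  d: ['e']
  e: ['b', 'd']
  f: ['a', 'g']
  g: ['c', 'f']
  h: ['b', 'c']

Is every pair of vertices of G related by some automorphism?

Automorphisms preserve degree, but G has vertices of degree 1 and vertices of degree 2; no automorphism maps one to the other, so G is not vertex-transitive.

No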